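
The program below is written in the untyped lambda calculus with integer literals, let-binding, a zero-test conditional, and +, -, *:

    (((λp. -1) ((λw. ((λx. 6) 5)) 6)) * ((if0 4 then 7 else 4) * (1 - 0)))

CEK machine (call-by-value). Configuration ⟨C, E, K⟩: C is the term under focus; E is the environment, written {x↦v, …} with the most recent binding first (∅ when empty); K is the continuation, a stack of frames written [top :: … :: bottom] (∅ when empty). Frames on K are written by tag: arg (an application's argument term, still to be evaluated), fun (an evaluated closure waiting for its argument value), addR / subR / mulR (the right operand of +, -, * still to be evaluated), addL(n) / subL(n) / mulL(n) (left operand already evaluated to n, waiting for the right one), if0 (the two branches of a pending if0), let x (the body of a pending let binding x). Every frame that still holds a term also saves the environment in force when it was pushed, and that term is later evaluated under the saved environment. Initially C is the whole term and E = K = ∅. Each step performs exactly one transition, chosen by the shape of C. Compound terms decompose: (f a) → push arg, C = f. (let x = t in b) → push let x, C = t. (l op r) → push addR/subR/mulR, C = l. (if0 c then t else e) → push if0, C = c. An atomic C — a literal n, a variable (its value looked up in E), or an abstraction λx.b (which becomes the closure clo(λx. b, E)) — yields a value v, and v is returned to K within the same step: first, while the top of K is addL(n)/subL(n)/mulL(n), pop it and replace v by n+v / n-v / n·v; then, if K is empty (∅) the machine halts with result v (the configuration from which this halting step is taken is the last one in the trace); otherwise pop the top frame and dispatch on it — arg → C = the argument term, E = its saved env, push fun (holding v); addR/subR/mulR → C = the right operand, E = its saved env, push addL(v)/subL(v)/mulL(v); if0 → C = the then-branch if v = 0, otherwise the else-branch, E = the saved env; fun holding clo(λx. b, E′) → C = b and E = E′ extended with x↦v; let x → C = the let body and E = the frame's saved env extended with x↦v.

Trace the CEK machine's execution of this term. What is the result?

Answer: -4

Execution trace:
[0] ⟨C=(((λp. -1) ((λw. ((λx. 6) 5)) 6)) * ((if0 4 then 7 else 4) * (1 - 0))); E=∅; K=∅⟩
[1] ⟨C=((λp. -1) ((λw. ((λx. 6) 5)) 6)); E=∅; K=[mulR]⟩
[2] ⟨C=(λp. -1); E=∅; K=[arg :: mulR]⟩
[3] ⟨C=((λw. ((λx. 6) 5)) 6); E=∅; K=[fun :: mulR]⟩
[4] ⟨C=(λw. ((λx. 6) 5)); E=∅; K=[arg :: fun :: mulR]⟩
[5] ⟨C=6; E=∅; K=[fun :: fun :: mulR]⟩
[6] ⟨C=((λx. 6) 5); E={w↦6}; K=[fun :: mulR]⟩
[7] ⟨C=(λx. 6); E={w↦6}; K=[arg :: fun :: mulR]⟩
[8] ⟨C=5; E={w↦6}; K=[fun :: fun :: mulR]⟩
[9] ⟨C=6; E={x↦5, w↦6}; K=[fun :: mulR]⟩
[10] ⟨C=-1; E={p↦6}; K=[mulR]⟩
[11] ⟨C=((if0 4 then 7 else 4) * (1 - 0)); E=∅; K=[mulL(-1)]⟩
[12] ⟨C=(if0 4 then 7 else 4); E=∅; K=[mulR :: mulL(-1)]⟩
[13] ⟨C=4; E=∅; K=[if0 :: mulR :: mulL(-1)]⟩
[14] ⟨C=4; E=∅; K=[mulR :: mulL(-1)]⟩
[15] ⟨C=(1 - 0); E=∅; K=[mulL(4) :: mulL(-1)]⟩
[16] ⟨C=1; E=∅; K=[subR :: mulL(4) :: mulL(-1)]⟩
[17] ⟨C=0; E=∅; K=[subL(1) :: mulL(4) :: mulL(-1)]⟩
→ final value -4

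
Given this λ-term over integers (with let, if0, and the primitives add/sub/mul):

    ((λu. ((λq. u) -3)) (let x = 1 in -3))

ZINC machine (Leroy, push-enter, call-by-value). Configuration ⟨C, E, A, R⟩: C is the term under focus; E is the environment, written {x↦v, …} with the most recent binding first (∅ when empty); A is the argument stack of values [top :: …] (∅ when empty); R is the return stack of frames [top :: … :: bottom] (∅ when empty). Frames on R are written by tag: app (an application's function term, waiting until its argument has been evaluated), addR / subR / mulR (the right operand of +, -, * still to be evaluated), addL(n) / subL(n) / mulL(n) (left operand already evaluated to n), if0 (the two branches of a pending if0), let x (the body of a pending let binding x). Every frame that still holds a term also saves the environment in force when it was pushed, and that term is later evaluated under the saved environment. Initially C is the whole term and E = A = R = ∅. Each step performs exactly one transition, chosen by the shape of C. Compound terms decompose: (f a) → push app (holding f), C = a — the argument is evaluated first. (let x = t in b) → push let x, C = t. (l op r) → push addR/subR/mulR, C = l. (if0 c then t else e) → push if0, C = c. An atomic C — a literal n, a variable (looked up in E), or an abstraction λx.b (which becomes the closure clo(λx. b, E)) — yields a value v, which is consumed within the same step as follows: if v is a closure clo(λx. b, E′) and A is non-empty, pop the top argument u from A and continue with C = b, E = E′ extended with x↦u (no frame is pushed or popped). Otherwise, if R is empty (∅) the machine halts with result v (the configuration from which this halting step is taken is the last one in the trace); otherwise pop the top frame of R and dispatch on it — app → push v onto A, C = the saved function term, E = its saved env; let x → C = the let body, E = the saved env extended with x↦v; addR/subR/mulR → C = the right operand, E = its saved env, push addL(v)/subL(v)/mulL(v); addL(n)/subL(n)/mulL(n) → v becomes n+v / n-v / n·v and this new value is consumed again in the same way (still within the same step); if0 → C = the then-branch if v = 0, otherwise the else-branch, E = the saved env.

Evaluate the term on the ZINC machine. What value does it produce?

Answer: -3

Derivation:
0. <C=((λu. ((λq. u) -3)) (let x = 1 in -3)), E=∅, A=∅, R=∅>
1. <C=(let x = 1 in -3), E=∅, A=∅, R=[app]>
2. <C=1, E=∅, A=∅, R=[let x :: app]>
3. <C=-3, E={x↦1}, A=∅, R=[app]>
4. <C=(λu. ((λq. u) -3)), E=∅, A=[-3], R=∅>
5. <C=((λq. u) -3), E={u↦-3}, A=∅, R=∅>
6. <C=-3, E={u↦-3}, A=∅, R=[app]>
7. <C=(λq. u), E={u↦-3}, A=[-3], R=∅>
8. <C=u, E={q↦-3, u↦-3}, A=∅, R=∅>
→ final value -3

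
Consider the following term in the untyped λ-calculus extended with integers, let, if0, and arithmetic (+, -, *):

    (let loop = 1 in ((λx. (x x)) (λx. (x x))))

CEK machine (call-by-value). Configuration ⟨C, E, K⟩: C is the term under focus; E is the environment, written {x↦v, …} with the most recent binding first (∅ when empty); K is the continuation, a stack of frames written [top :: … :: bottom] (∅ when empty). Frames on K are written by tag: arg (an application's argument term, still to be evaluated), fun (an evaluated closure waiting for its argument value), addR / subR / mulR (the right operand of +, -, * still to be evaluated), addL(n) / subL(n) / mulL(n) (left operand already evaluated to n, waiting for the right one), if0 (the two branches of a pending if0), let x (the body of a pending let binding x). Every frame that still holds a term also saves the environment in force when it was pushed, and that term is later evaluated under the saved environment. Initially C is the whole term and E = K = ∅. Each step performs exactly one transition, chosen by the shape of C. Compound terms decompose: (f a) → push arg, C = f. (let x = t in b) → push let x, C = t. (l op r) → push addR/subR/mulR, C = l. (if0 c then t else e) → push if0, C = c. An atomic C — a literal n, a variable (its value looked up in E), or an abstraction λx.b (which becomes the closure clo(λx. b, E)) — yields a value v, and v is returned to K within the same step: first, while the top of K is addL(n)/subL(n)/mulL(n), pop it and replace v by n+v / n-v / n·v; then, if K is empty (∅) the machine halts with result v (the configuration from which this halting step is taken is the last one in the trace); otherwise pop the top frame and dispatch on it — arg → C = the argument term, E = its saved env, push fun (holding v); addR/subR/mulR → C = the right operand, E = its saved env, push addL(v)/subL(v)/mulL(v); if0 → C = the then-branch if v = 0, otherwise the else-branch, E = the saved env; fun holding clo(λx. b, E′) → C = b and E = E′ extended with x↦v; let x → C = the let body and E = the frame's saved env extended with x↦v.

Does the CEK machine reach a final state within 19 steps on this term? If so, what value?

0. <C=(let loop = 1 in ((λx. (x x)) (λx. (x x)))), E=∅, K=∅>
1. <C=1, E=∅, K=[let loop]>
2. <C=((λx. (x x)) (λx. (x x))), E={loop↦1}, K=∅>
3. <C=(λx. (x x)), E={loop↦1}, K=[arg]>
4. <C=(λx. (x x)), E={loop↦1}, K=[fun]>
5. <C=(x x), E={x↦clo(λx. (x x), {loop↦1}), loop↦1}, K=∅>
6. <C=x, E={x↦clo(λx. (x x), {loop↦1}), loop↦1}, K=[arg]>
7. <C=x, E={x↦clo(λx. (x x), {loop↦1}), loop↦1}, K=[fun]>
… configuration repeats with period 3 (steps 5–7 recur indefinitely) …

Answer: DIVERGES (no final state within 19 steps)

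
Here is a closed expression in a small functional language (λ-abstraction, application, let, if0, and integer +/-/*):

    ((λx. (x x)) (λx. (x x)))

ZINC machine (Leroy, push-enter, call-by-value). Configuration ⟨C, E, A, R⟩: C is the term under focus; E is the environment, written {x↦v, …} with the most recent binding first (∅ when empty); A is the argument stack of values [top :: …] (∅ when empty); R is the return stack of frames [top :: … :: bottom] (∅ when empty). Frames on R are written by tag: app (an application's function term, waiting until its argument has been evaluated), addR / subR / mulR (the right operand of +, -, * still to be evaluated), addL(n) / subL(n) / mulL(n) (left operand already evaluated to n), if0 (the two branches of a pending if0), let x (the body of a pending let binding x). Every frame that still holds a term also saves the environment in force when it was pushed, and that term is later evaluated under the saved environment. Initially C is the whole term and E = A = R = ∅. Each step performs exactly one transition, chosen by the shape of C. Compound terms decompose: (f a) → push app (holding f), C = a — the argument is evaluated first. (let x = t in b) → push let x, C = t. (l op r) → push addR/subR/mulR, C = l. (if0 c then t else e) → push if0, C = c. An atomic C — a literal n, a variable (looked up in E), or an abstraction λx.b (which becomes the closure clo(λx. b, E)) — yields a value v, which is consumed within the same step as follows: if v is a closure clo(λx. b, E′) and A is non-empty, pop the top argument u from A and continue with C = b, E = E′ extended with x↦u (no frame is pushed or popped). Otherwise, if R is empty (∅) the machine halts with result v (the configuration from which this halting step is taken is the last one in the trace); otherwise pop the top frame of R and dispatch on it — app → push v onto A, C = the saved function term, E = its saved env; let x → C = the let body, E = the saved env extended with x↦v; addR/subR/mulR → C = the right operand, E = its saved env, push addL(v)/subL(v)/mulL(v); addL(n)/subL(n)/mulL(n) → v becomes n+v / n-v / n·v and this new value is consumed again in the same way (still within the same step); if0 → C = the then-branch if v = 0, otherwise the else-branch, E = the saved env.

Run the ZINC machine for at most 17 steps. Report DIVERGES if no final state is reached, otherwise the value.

Answer: DIVERGES (no final state within 17 steps)

Execution trace:
0. <C=((λx. (x x)) (λx. (x x))), E=∅, A=∅, R=∅>
1. <C=(λx. (x x)), E=∅, A=∅, R=[app]>
2. <C=(λx. (x x)), E=∅, A=[clo(λx. (x x), ∅)], R=∅>
3. <C=(x x), E={x↦clo(λx. (x x), ∅)}, A=∅, R=∅>
4. <C=x, E={x↦clo(λx. (x x), ∅)}, A=∅, R=[app]>
5. <C=x, E={x↦clo(λx. (x x), ∅)}, A=[clo(λx. (x x), ∅)], R=∅>
… configuration repeats with period 3 (steps 3–5 recur indefinitely) …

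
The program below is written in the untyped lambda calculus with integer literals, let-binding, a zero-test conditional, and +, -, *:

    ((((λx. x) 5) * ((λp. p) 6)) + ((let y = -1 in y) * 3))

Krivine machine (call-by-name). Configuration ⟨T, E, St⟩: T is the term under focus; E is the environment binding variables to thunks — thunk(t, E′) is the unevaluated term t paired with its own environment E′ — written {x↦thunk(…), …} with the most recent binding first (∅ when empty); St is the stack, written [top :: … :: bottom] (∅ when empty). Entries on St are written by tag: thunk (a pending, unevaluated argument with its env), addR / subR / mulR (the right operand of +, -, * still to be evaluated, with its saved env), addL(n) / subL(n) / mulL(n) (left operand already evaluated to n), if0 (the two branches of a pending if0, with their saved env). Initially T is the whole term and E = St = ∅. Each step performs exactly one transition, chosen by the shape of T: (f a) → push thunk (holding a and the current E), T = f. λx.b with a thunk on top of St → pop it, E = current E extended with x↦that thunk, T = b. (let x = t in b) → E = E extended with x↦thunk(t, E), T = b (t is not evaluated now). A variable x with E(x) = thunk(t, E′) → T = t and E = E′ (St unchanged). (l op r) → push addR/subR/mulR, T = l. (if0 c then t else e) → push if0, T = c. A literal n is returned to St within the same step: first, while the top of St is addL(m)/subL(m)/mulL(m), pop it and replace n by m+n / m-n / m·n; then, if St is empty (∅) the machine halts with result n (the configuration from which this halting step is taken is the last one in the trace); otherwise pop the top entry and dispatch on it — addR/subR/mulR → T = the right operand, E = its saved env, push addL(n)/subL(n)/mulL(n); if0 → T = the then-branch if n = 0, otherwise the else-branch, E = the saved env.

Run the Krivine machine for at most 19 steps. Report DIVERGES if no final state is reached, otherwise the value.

Answer: 27

Machine steps:
t=0: [T=((((λx. x) 5) * ((λp. p) 6)) + ((let y = -1 in y) * 3)) | E=∅ | St=∅]
t=1: [T=(((λx. x) 5) * ((λp. p) 6)) | E=∅ | St=[addR]]
t=2: [T=((λx. x) 5) | E=∅ | St=[mulR :: addR]]
t=3: [T=(λx. x) | E=∅ | St=[thunk :: mulR :: addR]]
t=4: [T=x | E={x↦thunk(5, ∅)} | St=[mulR :: addR]]
t=5: [T=5 | E=∅ | St=[mulR :: addR]]
t=6: [T=((λp. p) 6) | E=∅ | St=[mulL(5) :: addR]]
t=7: [T=(λp. p) | E=∅ | St=[thunk :: mulL(5) :: addR]]
t=8: [T=p | E={p↦thunk(6, ∅)} | St=[mulL(5) :: addR]]
t=9: [T=6 | E=∅ | St=[mulL(5) :: addR]]
t=10: [T=((let y = -1 in y) * 3) | E=∅ | St=[addL(30)]]
t=11: [T=(let y = -1 in y) | E=∅ | St=[mulR :: addL(30)]]
t=12: [T=y | E={y↦thunk(-1, ∅)} | St=[mulR :: addL(30)]]
t=13: [T=-1 | E=∅ | St=[mulR :: addL(30)]]
t=14: [T=3 | E=∅ | St=[mulL(-1) :: addL(30)]]
→ final value 27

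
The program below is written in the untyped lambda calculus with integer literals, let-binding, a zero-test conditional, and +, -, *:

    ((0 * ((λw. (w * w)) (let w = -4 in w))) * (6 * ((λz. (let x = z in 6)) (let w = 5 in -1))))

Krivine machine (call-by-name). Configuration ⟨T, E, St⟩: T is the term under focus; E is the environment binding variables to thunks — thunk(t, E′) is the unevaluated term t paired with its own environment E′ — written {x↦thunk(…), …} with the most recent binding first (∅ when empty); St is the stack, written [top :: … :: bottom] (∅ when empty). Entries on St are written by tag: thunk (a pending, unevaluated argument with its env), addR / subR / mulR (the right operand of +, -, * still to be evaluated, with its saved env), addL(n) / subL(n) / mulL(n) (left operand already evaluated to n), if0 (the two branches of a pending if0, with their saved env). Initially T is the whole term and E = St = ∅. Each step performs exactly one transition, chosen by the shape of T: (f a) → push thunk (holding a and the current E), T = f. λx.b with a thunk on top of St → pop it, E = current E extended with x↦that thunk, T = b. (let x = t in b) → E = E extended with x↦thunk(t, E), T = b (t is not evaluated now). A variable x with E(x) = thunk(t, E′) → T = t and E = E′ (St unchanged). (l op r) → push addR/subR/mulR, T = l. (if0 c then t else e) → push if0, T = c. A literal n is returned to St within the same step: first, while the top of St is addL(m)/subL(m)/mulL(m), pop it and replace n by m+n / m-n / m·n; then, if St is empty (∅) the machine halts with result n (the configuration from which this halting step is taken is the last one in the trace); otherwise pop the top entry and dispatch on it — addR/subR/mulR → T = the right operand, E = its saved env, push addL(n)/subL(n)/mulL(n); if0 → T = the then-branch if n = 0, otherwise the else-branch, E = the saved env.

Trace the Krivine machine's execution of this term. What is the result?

[0] <T=((0 * ((λw. (w * w)) (let w = -4 in w))) * (6 * ((λz. (let x = z in 6)) (let w = 5 in -1)))), E=∅, St=∅>
[1] <T=(0 * ((λw. (w * w)) (let w = -4 in w))), E=∅, St=[mulR]>
[2] <T=0, E=∅, St=[mulR :: mulR]>
[3] <T=((λw. (w * w)) (let w = -4 in w)), E=∅, St=[mulL(0) :: mulR]>
[4] <T=(λw. (w * w)), E=∅, St=[thunk :: mulL(0) :: mulR]>
[5] <T=(w * w), E={w↦thunk((let w = -4 in w), ∅)}, St=[mulL(0) :: mulR]>
[6] <T=w, E={w↦thunk((let w = -4 in w), ∅)}, St=[mulR :: mulL(0) :: mulR]>
[7] <T=(let w = -4 in w), E=∅, St=[mulR :: mulL(0) :: mulR]>
[8] <T=w, E={w↦thunk(-4, ∅)}, St=[mulR :: mulL(0) :: mulR]>
[9] <T=-4, E=∅, St=[mulR :: mulL(0) :: mulR]>
[10] <T=w, E={w↦thunk((let w = -4 in w), ∅)}, St=[mulL(-4) :: mulL(0) :: mulR]>
[11] <T=(let w = -4 in w), E=∅, St=[mulL(-4) :: mulL(0) :: mulR]>
[12] <T=w, E={w↦thunk(-4, ∅)}, St=[mulL(-4) :: mulL(0) :: mulR]>
[13] <T=-4, E=∅, St=[mulL(-4) :: mulL(0) :: mulR]>
[14] <T=(6 * ((λz. (let x = z in 6)) (let w = 5 in -1))), E=∅, St=[mulL(0)]>
[15] <T=6, E=∅, St=[mulR :: mulL(0)]>
[16] <T=((λz. (let x = z in 6)) (let w = 5 in -1)), E=∅, St=[mulL(6) :: mulL(0)]>
[17] <T=(λz. (let x = z in 6)), E=∅, St=[thunk :: mulL(6) :: mulL(0)]>
[18] <T=(let x = z in 6), E={z↦thunk((let w = 5 in -1), ∅)}, St=[mulL(6) :: mulL(0)]>
[19] <T=6, E={x↦thunk(z, {z↦thunk((let w = 5 in -1), ∅)}), z↦thunk((let w = 5 in -1), ∅)}, St=[mulL(6) :: mulL(0)]>
→ final value 0

Answer: 0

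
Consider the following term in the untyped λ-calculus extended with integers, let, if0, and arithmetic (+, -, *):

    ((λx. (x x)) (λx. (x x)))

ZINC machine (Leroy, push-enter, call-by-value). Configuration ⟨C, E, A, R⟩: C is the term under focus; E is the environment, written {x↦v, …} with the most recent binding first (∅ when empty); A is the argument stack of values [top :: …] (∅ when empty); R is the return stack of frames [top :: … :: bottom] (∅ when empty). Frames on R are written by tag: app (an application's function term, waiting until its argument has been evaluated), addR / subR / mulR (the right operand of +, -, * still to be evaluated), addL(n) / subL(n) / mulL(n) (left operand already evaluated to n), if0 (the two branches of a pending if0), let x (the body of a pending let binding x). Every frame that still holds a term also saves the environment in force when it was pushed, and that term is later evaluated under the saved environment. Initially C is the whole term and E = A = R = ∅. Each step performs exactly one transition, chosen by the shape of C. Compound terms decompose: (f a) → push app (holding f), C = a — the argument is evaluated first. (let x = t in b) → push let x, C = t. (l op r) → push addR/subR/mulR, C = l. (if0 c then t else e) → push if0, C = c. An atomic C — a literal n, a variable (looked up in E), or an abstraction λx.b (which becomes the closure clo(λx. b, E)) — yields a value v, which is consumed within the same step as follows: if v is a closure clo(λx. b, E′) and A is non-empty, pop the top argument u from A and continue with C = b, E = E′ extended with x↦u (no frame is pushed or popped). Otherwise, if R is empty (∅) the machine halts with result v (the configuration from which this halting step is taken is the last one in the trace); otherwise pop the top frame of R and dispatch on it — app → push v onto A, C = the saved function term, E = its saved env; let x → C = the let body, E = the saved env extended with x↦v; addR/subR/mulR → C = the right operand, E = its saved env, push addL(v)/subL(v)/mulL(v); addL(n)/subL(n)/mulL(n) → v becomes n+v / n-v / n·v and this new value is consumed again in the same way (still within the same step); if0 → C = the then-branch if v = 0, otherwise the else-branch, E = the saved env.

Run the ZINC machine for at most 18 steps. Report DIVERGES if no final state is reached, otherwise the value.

step 0: ⟨C=((λx. (x x)) (λx. (x x))); E=∅; A=∅; R=∅⟩
step 1: ⟨C=(λx. (x x)); E=∅; A=∅; R=[app]⟩
step 2: ⟨C=(λx. (x x)); E=∅; A=[clo(λx. (x x), ∅)]; R=∅⟩
step 3: ⟨C=(x x); E={x↦clo(λx. (x x), ∅)}; A=∅; R=∅⟩
step 4: ⟨C=x; E={x↦clo(λx. (x x), ∅)}; A=∅; R=[app]⟩
step 5: ⟨C=x; E={x↦clo(λx. (x x), ∅)}; A=[clo(λx. (x x), ∅)]; R=∅⟩
… configuration repeats with period 3 (steps 3–5 recur indefinitely) …

Answer: DIVERGES (no final state within 18 steps)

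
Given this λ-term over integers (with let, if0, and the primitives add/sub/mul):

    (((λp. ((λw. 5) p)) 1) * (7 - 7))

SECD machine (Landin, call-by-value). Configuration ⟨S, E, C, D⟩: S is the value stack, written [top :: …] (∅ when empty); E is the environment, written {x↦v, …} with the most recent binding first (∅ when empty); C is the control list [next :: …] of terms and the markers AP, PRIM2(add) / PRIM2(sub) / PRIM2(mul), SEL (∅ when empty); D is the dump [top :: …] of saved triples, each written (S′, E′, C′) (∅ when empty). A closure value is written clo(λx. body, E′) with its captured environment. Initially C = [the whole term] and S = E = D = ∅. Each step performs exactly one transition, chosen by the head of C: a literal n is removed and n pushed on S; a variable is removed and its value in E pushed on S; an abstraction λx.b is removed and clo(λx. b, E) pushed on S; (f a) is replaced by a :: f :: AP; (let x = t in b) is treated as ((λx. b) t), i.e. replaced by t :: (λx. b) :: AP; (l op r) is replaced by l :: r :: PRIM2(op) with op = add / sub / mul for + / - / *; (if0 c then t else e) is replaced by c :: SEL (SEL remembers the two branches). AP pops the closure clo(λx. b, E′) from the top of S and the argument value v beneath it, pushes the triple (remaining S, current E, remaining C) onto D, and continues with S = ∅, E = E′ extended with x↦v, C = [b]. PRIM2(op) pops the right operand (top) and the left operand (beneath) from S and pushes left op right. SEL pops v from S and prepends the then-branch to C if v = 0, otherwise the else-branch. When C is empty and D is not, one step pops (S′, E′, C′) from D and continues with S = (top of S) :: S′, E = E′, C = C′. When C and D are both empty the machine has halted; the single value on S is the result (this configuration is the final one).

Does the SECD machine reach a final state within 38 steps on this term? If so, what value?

step 0: <S=∅, E=∅, C=[(((λp. ((λw. 5) p)) 1) * (7 - 7))], D=∅>
step 1: <S=∅, E=∅, C=[((λp. ((λw. 5) p)) 1) :: (7 - 7) :: PRIM2(mul)], D=∅>
step 2: <S=∅, E=∅, C=[1 :: (λp. ((λw. 5) p)) :: AP :: (7 - 7) :: PRIM2(mul)], D=∅>
step 3: <S=[1], E=∅, C=[(λp. ((λw. 5) p)) :: AP :: (7 - 7) :: PRIM2(mul)], D=∅>
step 4: <S=[clo(λp. ((λw. 5) p), ∅) :: 1], E=∅, C=[AP :: (7 - 7) :: PRIM2(mul)], D=∅>
step 5: <S=∅, E={p↦1}, C=[((λw. 5) p)], D=[(∅, ∅, [(7 - 7) :: PRIM2(mul)])]>
step 6: <S=∅, E={p↦1}, C=[p :: (λw. 5) :: AP], D=[(∅, ∅, [(7 - 7) :: PRIM2(mul)])]>
step 7: <S=[1], E={p↦1}, C=[(λw. 5) :: AP], D=[(∅, ∅, [(7 - 7) :: PRIM2(mul)])]>
step 8: <S=[clo(λw. 5, {p↦1}) :: 1], E={p↦1}, C=[AP], D=[(∅, ∅, [(7 - 7) :: PRIM2(mul)])]>
step 9: <S=∅, E={w↦1, p↦1}, C=[5], D=[(∅, {p↦1}, ∅) :: (∅, ∅, [(7 - 7) :: PRIM2(mul)])]>
step 10: <S=[5], E={w↦1, p↦1}, C=∅, D=[(∅, {p↦1}, ∅) :: (∅, ∅, [(7 - 7) :: PRIM2(mul)])]>
step 11: <S=[5], E={p↦1}, C=∅, D=[(∅, ∅, [(7 - 7) :: PRIM2(mul)])]>
step 12: <S=[5], E=∅, C=[(7 - 7) :: PRIM2(mul)], D=∅>
step 13: <S=[5], E=∅, C=[7 :: 7 :: PRIM2(sub) :: PRIM2(mul)], D=∅>
step 14: <S=[7 :: 5], E=∅, C=[7 :: PRIM2(sub) :: PRIM2(mul)], D=∅>
step 15: <S=[7 :: 7 :: 5], E=∅, C=[PRIM2(sub) :: PRIM2(mul)], D=∅>
step 16: <S=[0 :: 5], E=∅, C=[PRIM2(mul)], D=∅>
step 17: <S=[0], E=∅, C=∅, D=∅>
→ final value 0

Answer: 0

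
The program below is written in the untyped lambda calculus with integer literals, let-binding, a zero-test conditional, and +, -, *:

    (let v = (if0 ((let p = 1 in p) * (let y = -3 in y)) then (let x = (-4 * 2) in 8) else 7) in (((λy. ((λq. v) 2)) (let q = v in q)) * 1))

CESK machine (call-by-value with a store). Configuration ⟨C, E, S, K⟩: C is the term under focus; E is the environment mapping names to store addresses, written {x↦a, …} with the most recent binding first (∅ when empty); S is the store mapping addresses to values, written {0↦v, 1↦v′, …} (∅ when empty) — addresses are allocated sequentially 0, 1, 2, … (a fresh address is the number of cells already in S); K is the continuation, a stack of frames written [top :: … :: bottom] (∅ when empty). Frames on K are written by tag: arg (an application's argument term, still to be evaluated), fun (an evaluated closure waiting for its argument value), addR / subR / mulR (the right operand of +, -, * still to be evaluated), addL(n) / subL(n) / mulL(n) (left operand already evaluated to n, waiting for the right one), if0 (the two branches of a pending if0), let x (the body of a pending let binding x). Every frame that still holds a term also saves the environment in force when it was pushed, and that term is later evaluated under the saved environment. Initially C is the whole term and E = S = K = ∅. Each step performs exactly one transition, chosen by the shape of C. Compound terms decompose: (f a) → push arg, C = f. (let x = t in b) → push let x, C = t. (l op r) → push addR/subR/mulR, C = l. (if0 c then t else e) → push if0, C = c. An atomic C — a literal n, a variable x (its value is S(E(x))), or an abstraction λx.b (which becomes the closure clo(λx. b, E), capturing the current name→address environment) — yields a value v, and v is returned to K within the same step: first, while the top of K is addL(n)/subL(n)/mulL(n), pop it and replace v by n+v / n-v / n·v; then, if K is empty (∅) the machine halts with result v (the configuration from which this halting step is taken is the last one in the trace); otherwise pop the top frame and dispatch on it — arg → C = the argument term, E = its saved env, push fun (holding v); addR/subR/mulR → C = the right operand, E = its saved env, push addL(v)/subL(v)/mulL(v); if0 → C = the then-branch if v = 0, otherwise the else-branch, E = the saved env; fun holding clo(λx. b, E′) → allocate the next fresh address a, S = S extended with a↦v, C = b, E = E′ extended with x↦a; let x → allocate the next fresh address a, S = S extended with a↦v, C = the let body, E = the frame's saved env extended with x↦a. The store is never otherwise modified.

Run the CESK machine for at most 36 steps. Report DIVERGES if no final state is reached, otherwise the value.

0. <C=(let v = (if0 ((let p = 1 in p) * (let y = -3 in y)) then (let x = (-4 * 2) in 8) else 7) in (((λy. ((λq. v) 2)) (let q = v in q)) * 1)), E=∅, S=∅, K=∅>
1. <C=(if0 ((let p = 1 in p) * (let y = -3 in y)) then (let x = (-4 * 2) in 8) else 7), E=∅, S=∅, K=[let v]>
2. <C=((let p = 1 in p) * (let y = -3 in y)), E=∅, S=∅, K=[if0 :: let v]>
3. <C=(let p = 1 in p), E=∅, S=∅, K=[mulR :: if0 :: let v]>
4. <C=1, E=∅, S=∅, K=[let p :: mulR :: if0 :: let v]>
5. <C=p, E={p↦0}, S={0↦1}, K=[mulR :: if0 :: let v]>
6. <C=(let y = -3 in y), E=∅, S={0↦1}, K=[mulL(1) :: if0 :: let v]>
7. <C=-3, E=∅, S={0↦1}, K=[let y :: mulL(1) :: if0 :: let v]>
8. <C=y, E={y↦1}, S={0↦1, 1↦-3}, K=[mulL(1) :: if0 :: let v]>
9. <C=7, E=∅, S={0↦1, 1↦-3}, K=[let v]>
10. <C=(((λy. ((λq. v) 2)) (let q = v in q)) * 1), E={v↦2}, S={0↦1, 1↦-3, 2↦7}, K=∅>
11. <C=((λy. ((λq. v) 2)) (let q = v in q)), E={v↦2}, S={0↦1, 1↦-3, 2↦7}, K=[mulR]>
12. <C=(λy. ((λq. v) 2)), E={v↦2}, S={0↦1, 1↦-3, 2↦7}, K=[arg :: mulR]>
13. <C=(let q = v in q), E={v↦2}, S={0↦1, 1↦-3, 2↦7}, K=[fun :: mulR]>
14. <C=v, E={v↦2}, S={0↦1, 1↦-3, 2↦7}, K=[let q :: fun :: mulR]>
15. <C=q, E={q↦3, v↦2}, S={0↦1, 1↦-3, 2↦7, 3↦7}, K=[fun :: mulR]>
16. <C=((λq. v) 2), E={y↦4, v↦2}, S={0↦1, 1↦-3, 2↦7, 3↦7, 4↦7}, K=[mulR]>
17. <C=(λq. v), E={y↦4, v↦2}, S={0↦1, 1↦-3, 2↦7, 3↦7, 4↦7}, K=[arg :: mulR]>
18. <C=2, E={y↦4, v↦2}, S={0↦1, 1↦-3, 2↦7, 3↦7, 4↦7}, K=[fun :: mulR]>
19. <C=v, E={q↦5, y↦4, v↦2}, S={0↦1, 1↦-3, 2↦7, 3↦7, 4↦7, 5↦2}, K=[mulR]>
20. <C=1, E={v↦2}, S={0↦1, 1↦-3, 2↦7, 3↦7, 4↦7, 5↦2}, K=[mulL(7)]>
→ final value 7

Answer: 7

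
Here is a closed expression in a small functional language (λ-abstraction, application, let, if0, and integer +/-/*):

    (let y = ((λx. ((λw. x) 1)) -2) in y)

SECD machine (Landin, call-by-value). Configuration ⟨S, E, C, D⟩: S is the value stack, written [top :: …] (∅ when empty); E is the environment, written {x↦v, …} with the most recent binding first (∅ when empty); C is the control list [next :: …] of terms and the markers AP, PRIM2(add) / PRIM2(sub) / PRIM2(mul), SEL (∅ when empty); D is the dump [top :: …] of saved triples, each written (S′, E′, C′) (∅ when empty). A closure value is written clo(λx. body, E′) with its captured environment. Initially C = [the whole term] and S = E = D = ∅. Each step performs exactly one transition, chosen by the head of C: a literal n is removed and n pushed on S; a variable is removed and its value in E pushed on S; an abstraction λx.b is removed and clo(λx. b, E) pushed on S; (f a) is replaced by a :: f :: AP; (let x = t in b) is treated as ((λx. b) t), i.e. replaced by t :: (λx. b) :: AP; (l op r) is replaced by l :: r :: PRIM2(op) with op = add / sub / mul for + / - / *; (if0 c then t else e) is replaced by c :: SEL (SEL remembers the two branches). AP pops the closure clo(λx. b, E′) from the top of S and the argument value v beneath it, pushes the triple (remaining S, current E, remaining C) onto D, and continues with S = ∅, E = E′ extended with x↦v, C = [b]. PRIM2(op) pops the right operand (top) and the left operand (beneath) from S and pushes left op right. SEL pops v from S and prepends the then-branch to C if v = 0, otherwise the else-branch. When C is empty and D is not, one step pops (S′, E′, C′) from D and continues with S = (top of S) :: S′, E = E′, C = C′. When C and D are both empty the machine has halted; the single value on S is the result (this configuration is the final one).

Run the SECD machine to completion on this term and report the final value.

Answer: -2

Execution trace:
t=0: <S=∅, E=∅, C=[(let y = ((λx. ((λw. x) 1)) -2) in y)], D=∅>
t=1: <S=∅, E=∅, C=[((λx. ((λw. x) 1)) -2) :: (λy. y) :: AP], D=∅>
t=2: <S=∅, E=∅, C=[-2 :: (λx. ((λw. x) 1)) :: AP :: (λy. y) :: AP], D=∅>
t=3: <S=[-2], E=∅, C=[(λx. ((λw. x) 1)) :: AP :: (λy. y) :: AP], D=∅>
t=4: <S=[clo(λx. ((λw. x) 1), ∅) :: -2], E=∅, C=[AP :: (λy. y) :: AP], D=∅>
t=5: <S=∅, E={x↦-2}, C=[((λw. x) 1)], D=[(∅, ∅, [(λy. y) :: AP])]>
t=6: <S=∅, E={x↦-2}, C=[1 :: (λw. x) :: AP], D=[(∅, ∅, [(λy. y) :: AP])]>
t=7: <S=[1], E={x↦-2}, C=[(λw. x) :: AP], D=[(∅, ∅, [(λy. y) :: AP])]>
t=8: <S=[clo(λw. x, {x↦-2}) :: 1], E={x↦-2}, C=[AP], D=[(∅, ∅, [(λy. y) :: AP])]>
t=9: <S=∅, E={w↦1, x↦-2}, C=[x], D=[(∅, {x↦-2}, ∅) :: (∅, ∅, [(λy. y) :: AP])]>
t=10: <S=[-2], E={w↦1, x↦-2}, C=∅, D=[(∅, {x↦-2}, ∅) :: (∅, ∅, [(λy. y) :: AP])]>
t=11: <S=[-2], E={x↦-2}, C=∅, D=[(∅, ∅, [(λy. y) :: AP])]>
t=12: <S=[-2], E=∅, C=[(λy. y) :: AP], D=∅>
t=13: <S=[clo(λy. y, ∅) :: -2], E=∅, C=[AP], D=∅>
t=14: <S=∅, E={y↦-2}, C=[y], D=[(∅, ∅, ∅)]>
t=15: <S=[-2], E={y↦-2}, C=∅, D=[(∅, ∅, ∅)]>
t=16: <S=[-2], E=∅, C=∅, D=∅>
→ final value -2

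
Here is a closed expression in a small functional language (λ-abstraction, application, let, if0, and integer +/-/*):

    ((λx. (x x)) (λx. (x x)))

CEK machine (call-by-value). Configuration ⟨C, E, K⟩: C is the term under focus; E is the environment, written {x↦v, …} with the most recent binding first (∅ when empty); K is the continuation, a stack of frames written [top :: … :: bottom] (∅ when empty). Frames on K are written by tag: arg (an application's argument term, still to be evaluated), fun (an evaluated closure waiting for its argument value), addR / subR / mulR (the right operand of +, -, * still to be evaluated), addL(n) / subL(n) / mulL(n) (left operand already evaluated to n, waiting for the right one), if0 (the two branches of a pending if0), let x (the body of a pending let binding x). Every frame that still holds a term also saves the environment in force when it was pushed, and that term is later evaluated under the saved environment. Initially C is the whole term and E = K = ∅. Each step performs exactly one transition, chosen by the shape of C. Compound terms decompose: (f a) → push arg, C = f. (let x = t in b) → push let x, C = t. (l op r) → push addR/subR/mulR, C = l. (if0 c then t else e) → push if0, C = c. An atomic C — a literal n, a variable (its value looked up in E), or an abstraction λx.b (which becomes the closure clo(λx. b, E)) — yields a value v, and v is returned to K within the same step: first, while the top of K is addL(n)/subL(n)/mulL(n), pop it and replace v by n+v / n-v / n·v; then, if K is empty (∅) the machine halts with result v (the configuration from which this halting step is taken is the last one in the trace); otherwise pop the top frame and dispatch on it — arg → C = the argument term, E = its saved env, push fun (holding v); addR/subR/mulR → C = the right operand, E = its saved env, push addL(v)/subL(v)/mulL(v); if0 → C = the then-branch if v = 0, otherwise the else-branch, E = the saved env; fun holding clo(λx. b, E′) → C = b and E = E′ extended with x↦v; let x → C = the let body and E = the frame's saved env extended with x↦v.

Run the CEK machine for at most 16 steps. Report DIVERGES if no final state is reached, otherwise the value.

Answer: DIVERGES (no final state within 16 steps)

Derivation:
t=0: <C=((λx. (x x)) (λx. (x x))), E=∅, K=∅>
t=1: <C=(λx. (x x)), E=∅, K=[arg]>
t=2: <C=(λx. (x x)), E=∅, K=[fun]>
t=3: <C=(x x), E={x↦clo(λx. (x x), ∅)}, K=∅>
t=4: <C=x, E={x↦clo(λx. (x x), ∅)}, K=[arg]>
t=5: <C=x, E={x↦clo(λx. (x x), ∅)}, K=[fun]>
… configuration repeats with period 3 (steps 3–5 recur indefinitely) …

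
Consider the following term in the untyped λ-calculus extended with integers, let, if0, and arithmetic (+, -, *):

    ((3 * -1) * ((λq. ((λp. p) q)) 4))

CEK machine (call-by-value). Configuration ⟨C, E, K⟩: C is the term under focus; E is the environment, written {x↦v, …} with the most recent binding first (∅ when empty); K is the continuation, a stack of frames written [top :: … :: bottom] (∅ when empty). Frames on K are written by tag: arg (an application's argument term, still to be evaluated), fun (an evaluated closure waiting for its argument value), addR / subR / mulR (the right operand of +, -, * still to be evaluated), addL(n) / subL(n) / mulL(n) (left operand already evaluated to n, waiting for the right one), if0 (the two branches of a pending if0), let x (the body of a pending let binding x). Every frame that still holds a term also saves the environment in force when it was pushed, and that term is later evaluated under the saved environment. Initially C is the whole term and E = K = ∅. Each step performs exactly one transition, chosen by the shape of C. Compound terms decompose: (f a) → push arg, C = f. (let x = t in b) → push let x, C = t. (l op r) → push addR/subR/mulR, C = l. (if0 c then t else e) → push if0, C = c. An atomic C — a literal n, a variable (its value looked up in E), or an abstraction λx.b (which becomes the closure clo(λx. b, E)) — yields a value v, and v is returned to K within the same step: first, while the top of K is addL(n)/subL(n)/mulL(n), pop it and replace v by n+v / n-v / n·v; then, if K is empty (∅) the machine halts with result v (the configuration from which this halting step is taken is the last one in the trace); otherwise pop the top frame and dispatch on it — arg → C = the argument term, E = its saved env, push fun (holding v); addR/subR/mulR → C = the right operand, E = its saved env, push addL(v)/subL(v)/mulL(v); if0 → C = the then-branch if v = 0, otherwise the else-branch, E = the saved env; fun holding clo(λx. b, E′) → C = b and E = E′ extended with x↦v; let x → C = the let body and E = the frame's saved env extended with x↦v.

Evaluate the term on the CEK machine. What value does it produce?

Answer: -12

Derivation:
0. [C=((3 * -1) * ((λq. ((λp. p) q)) 4)) | E=∅ | K=∅]
1. [C=(3 * -1) | E=∅ | K=[mulR]]
2. [C=3 | E=∅ | K=[mulR :: mulR]]
3. [C=-1 | E=∅ | K=[mulL(3) :: mulR]]
4. [C=((λq. ((λp. p) q)) 4) | E=∅ | K=[mulL(-3)]]
5. [C=(λq. ((λp. p) q)) | E=∅ | K=[arg :: mulL(-3)]]
6. [C=4 | E=∅ | K=[fun :: mulL(-3)]]
7. [C=((λp. p) q) | E={q↦4} | K=[mulL(-3)]]
8. [C=(λp. p) | E={q↦4} | K=[arg :: mulL(-3)]]
9. [C=q | E={q↦4} | K=[fun :: mulL(-3)]]
10. [C=p | E={p↦4, q↦4} | K=[mulL(-3)]]
→ final value -12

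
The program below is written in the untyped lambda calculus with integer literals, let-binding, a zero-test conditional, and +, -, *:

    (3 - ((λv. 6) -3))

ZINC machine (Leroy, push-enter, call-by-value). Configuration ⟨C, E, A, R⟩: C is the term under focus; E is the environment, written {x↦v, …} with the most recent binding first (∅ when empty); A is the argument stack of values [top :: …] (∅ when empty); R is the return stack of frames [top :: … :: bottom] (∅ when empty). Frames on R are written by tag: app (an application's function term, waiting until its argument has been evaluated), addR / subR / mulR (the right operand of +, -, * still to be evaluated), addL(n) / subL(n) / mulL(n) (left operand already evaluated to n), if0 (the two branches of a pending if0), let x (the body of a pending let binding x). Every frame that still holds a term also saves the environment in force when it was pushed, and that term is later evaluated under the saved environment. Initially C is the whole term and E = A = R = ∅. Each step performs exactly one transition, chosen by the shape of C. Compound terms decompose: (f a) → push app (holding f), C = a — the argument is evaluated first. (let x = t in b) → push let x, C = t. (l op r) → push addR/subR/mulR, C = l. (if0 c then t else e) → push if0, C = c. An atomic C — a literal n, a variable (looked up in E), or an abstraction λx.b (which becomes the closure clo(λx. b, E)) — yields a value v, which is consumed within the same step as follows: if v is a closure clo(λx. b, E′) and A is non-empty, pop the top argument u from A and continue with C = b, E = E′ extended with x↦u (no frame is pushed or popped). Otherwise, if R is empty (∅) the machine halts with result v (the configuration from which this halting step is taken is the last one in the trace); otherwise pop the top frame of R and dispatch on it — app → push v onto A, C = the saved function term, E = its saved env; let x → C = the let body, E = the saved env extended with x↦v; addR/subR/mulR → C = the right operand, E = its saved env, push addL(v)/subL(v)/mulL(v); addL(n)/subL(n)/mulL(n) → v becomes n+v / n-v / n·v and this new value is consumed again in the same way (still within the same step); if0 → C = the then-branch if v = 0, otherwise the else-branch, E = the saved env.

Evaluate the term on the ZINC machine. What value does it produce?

[0] [C=(3 - ((λv. 6) -3)) | E=∅ | A=∅ | R=∅]
[1] [C=3 | E=∅ | A=∅ | R=[subR]]
[2] [C=((λv. 6) -3) | E=∅ | A=∅ | R=[subL(3)]]
[3] [C=-3 | E=∅ | A=∅ | R=[app :: subL(3)]]
[4] [C=(λv. 6) | E=∅ | A=[-3] | R=[subL(3)]]
[5] [C=6 | E={v↦-3} | A=∅ | R=[subL(3)]]
→ final value -3

Answer: -3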